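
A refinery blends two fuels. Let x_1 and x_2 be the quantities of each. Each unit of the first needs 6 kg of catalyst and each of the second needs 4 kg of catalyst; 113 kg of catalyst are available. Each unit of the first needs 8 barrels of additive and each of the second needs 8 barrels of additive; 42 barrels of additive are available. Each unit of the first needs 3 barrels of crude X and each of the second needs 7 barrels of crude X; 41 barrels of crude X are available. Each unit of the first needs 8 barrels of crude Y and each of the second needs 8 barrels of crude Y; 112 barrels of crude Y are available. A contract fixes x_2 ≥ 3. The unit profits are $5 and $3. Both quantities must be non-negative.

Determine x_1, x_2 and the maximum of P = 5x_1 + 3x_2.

The binding constraints are 8x_1 + 8x_2 = 42 and x_2 = 3.
Solving simultaneously gives x_1 = 9/4, x_2 = 3.

x_1 = 9/4, x_2 = 3, maximum P = 81/4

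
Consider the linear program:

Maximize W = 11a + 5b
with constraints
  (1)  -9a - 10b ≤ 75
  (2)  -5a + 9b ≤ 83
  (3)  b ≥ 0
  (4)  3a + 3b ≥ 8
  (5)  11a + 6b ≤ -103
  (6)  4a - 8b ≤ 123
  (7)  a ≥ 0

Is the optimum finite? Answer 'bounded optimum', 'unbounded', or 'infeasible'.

infeasible

The boundaries -5a + 9b = 83 and a = 0 meet at (0, 83/9), but that point violates 11a + 6b ≤ -103. Every candidate vertex is excluded by some other constraint, so the feasible region is empty.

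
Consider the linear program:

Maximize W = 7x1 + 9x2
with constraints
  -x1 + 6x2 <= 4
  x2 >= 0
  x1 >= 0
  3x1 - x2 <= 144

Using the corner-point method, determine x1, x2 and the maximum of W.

Corner points and W = 7x1 + 9x2:
  (0, 2/3) → W = 6
  (868/17, 156/17) → W = 440
  (0, 0) → W = 0
  (48, 0) → W = 336

At the optimal vertex, -x1 + 6x2 = 4 and 3x1 - x2 = 144.
Solving simultaneously gives x1 = 868/17, x2 = 156/17.

x1 = 868/17, x2 = 156/17, maximum W = 440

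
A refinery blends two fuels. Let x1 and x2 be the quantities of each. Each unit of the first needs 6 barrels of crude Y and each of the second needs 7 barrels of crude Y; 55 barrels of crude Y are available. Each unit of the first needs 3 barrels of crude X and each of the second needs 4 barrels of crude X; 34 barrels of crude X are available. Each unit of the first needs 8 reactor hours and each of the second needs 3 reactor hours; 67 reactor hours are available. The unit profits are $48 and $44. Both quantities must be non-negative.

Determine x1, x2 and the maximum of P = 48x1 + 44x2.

Extreme points and P = 48x1 + 44x2:
  (0, 0) → P = 0
  (0, 55/7) → P = 2420/7
  (67/8, 0) → P = 402
  (8, 1) → P = 428

x1 = 8, x2 = 1, maximum P = 428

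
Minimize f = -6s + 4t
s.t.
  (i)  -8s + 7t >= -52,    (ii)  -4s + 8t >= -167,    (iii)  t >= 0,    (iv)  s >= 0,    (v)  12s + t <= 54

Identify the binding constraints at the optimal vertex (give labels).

Feasible corners and f = -6s + 4t:
  (0, 0) → f = 0
  (9/2, 0) → f = -27
  (0, 54) → f = 216

The minimum is at (9/2, 0). Substituting into each constraint, equality holds for (iii) and (v); the remaining constraints have slack.

(iii) and (v)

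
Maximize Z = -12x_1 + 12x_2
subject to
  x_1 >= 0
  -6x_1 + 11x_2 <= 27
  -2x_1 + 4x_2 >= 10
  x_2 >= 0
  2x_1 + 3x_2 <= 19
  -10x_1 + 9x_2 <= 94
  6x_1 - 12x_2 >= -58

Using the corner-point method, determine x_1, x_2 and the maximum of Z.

Extreme points and Z = -12x_1 + 12x_2:
  (1, 3) → Z = 24
  (16/5, 21/5) → Z = 12
  (23/7, 29/7) → Z = 72/7

x_1 = 1, x_2 = 3, maximum Z = 24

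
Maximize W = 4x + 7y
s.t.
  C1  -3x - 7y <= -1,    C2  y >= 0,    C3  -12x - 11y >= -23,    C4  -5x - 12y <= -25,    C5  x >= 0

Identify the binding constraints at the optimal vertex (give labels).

C3 and C5

Feasible corners and W = 4x + 7y:
  (1/89, 185/89) → W = 1299/89
  (0, 23/11) → W = 161/11
  (0, 25/12) → W = 175/12

The maximum is at (0, 23/11). Substituting into each constraint, equality holds for C3 and C5; the remaining constraints have slack.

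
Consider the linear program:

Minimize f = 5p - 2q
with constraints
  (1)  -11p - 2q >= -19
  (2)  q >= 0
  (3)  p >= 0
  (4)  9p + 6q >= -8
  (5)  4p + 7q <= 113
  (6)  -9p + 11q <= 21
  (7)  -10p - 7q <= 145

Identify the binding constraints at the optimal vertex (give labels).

(3) and (6)

Vertices and f = 5p - 2q:
  (19/11, 0) → f = 95/11
  (167/139, 402/139) → f = 31/139
  (0, 0) → f = 0
  (0, 21/11) → f = -42/11

The minimum is at (0, 21/11). Substituting into each constraint, equality holds for (3) and (6); the remaining constraints have slack.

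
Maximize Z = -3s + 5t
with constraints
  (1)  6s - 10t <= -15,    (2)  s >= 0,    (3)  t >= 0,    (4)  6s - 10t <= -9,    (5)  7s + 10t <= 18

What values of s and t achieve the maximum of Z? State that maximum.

Vertices and Z = -3s + 5t:
  (0, 3/2) → Z = 15/2
  (3/13, 213/130) → Z = 15/2
  (0, 9/5) → Z = 9

At the optimal vertex, s = 0 and 7s + 10t = 18.
Solving simultaneously gives s = 0, t = 9/5.

s = 0, t = 9/5, maximum Z = 9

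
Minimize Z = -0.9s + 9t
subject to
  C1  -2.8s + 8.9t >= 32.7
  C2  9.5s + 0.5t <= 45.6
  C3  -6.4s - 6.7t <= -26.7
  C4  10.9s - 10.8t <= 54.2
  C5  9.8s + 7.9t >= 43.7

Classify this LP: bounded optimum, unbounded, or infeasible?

bounded optimum

Corner points and Z = -0.9s + 9t:
  (12983/2865, 14611/2865) → Z = 41.82
  (6530/5467, 3163/781) → Z = 193392/5467
The feasible region has finitely many vertices and no improving ray; the minimum is 193392/5467 at (6530/5467, 3163/781).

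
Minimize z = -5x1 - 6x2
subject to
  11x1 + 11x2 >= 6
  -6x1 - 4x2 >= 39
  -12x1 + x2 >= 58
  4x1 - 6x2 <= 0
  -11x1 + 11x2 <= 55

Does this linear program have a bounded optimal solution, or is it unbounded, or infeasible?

infeasible

The boundaries 11x1 + 11x2 = 6 and -6x1 - 4x2 = 39 meet at (-453/22, 465/22), but that point violates -11x1 + 11x2 ≤ 55. Every candidate vertex is excluded by some other constraint, so the feasible region is empty.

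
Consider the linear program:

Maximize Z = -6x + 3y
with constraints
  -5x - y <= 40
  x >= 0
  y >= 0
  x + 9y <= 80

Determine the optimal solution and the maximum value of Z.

x = 0, y = 80/9, maximum Z = 80/3

Feasible corners and Z = -6x + 3y:
  (0, 0) → Z = 0
  (0, 80/9) → Z = 80/3
  (80, 0) → Z = -480

The optimum lies where x = 0 and x + 9y = 80.
Solving simultaneously gives x = 0, y = 80/9.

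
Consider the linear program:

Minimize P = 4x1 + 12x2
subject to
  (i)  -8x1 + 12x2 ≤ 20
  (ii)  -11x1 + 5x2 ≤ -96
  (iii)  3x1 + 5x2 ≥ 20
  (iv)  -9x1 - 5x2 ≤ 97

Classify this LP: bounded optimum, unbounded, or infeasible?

From the feasible point (313/23, 247/23), moving in the direction (5, -3) keeps every constraint satisfied while P decreases without bound.

unbounded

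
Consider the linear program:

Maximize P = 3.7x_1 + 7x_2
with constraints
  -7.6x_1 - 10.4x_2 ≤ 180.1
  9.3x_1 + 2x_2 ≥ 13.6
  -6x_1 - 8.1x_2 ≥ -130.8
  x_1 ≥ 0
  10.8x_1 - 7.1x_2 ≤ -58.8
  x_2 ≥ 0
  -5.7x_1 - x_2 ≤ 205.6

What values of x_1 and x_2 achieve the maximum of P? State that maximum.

Vertices and P = 3.7x_1 + 7x_2:
  (0, 436/27) → P = 3052/27
  (1885/542, 3678/271) → P = 116933/1084
  (0, 588/71) → P = 4116/71

The binding constraints are -6x_1 - 8.1x_2 = -130.8 and x_1 = 0.
Solving simultaneously gives x_1 = 0, x_2 = 436/27.

x_1 = 0, x_2 = 436/27, maximum P = 3052/27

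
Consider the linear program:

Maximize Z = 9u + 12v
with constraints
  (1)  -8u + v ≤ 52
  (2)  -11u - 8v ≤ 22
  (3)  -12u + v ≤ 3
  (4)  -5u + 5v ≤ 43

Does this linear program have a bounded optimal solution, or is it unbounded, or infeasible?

From the feasible point (-46/107, -231/107), moving in the direction (5, 5) keeps every constraint satisfied while Z increases without bound.

unbounded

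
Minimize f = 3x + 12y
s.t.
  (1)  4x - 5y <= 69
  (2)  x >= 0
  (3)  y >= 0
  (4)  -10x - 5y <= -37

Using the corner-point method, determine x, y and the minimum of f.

The feasible region is unbounded (it extends along (0, 1), (5, 4)), but f strictly increases along every unbounded feasible direction, so there is no improving ray and the minimum is attained at a vertex.

x = 37/10, y = 0, minimum f = 111/10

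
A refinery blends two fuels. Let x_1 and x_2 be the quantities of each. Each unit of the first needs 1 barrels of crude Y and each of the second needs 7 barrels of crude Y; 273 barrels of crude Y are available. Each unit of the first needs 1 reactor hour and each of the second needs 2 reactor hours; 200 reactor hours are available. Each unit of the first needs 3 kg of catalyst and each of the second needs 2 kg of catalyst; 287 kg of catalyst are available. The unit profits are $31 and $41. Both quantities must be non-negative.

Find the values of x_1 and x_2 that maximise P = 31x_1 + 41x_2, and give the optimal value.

Corner points and P = 31x_1 + 41x_2:
  (0, 0) → P = 0
  (0, 39) → P = 1599
  (287/3, 0) → P = 8897/3
  (77, 28) → P = 3535

x_1 = 77, x_2 = 28, maximum P = 3535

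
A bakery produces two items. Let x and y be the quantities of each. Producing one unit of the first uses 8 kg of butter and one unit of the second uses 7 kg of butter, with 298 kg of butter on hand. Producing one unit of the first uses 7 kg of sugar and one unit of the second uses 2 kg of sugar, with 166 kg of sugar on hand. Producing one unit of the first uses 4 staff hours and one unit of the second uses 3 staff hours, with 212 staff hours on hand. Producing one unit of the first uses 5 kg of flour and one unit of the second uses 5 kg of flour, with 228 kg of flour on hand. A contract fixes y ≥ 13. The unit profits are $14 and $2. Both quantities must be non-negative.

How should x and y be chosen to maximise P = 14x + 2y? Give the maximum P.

x = 20, y = 13, maximum P = 306

Extreme points and P = 14x + 2y:
  (0, 298/7) → P = 596/7
  (0, 13) → P = 26
  (566/33, 758/33) → P = 9440/33
  (20, 13) → P = 306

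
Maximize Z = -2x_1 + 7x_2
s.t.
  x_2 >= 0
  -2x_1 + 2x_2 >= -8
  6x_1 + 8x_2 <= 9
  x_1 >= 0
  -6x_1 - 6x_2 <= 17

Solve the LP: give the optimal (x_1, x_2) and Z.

x_1 = 0, x_2 = 9/8, maximum Z = 63/8

Corner points and Z = -2x_1 + 7x_2:
  (3/2, 0) → Z = -3
  (0, 0) → Z = 0
  (0, 9/8) → Z = 63/8

At the optimal vertex, 6x_1 + 8x_2 = 9 and x_1 = 0.
Solving simultaneously gives x_1 = 0, x_2 = 9/8.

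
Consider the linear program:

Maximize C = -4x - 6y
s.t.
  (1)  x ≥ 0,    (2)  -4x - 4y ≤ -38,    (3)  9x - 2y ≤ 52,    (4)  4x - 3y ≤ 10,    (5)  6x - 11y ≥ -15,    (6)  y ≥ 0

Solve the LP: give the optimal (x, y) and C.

x = 11/2, y = 4, maximum C = -46

Feasible corners and C = -4x - 6y:
  (11/2, 4) → C = -46
  (179/34, 72/17) → C = -790/17
  (155/26, 60/13) → C = -670/13

The binding constraints are -4x - 4y = -38 and 4x - 3y = 10.
Solving simultaneously gives x = 11/2, y = 4.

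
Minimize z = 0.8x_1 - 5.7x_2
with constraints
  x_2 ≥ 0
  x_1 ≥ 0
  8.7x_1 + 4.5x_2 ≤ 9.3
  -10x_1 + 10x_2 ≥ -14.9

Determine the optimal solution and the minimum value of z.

Corner points and z = 0.8x_1 - 5.7x_2:
  (0, 0) → z = 0
  (31/29, 0) → z = 124/145
  (0, 31/15) → z = -589/50

The optimum lies where x_1 = 0 and 8.7x_1 + 4.5x_2 = 9.3.
Solving simultaneously gives x_1 = 0, x_2 = 31/15.

x_1 = 0, x_2 = 31/15, minimum z = -589/50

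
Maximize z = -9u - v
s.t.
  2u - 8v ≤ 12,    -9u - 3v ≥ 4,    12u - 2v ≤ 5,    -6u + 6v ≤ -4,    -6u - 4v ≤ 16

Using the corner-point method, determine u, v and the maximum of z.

u = -10/9, v = -16/9, maximum z = 106/9

Vertices and z = -9u - v:
  (2/39, -58/39) → z = 40/39
  (-10/9, -16/9) → z = 106/9
  (-1/6, -5/6) → z = 7/3

The optimum lies where 2u - 8v = 12 and -6u + 6v = -4.
Solving simultaneously gives u = -10/9, v = -16/9.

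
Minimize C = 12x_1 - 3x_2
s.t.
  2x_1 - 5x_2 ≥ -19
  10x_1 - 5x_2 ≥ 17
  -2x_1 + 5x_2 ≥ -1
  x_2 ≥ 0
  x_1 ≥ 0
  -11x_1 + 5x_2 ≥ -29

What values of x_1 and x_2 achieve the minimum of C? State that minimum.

Extreme points and C = 12x_1 - 3x_2:
  (9/2, 28/5) → C = 186/5
  (16/3, 89/15) → C = 231/5
  (2, 3/5) → C = 111/5
  (28/9, 47/45) → C = 171/5

x_1 = 2, x_2 = 3/5, minimum C = 111/5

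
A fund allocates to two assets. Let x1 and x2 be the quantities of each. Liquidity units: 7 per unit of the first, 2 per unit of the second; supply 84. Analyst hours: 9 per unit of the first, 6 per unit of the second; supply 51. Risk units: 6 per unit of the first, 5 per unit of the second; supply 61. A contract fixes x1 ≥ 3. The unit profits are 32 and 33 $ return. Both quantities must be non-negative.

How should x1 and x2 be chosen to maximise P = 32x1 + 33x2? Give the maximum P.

x1 = 3, x2 = 4, maximum P = 228

Feasible corners and P = 32x1 + 33x2:
  (17/3, 0) → P = 544/3
  (3, 0) → P = 96
  (3, 4) → P = 228

At the optimal vertex, 9x1 + 6x2 = 51 and x1 = 3.
Solving simultaneously gives x1 = 3, x2 = 4.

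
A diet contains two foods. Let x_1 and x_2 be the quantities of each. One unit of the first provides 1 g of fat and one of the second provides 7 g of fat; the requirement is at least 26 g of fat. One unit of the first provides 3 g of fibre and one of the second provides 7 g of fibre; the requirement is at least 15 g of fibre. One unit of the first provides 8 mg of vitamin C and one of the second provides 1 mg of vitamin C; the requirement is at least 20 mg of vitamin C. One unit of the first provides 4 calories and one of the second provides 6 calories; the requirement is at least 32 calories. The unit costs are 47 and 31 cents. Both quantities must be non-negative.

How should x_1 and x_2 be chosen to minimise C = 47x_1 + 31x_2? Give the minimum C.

The feasible region is unbounded (it extends along (0, 1), (1, 0)), but C strictly increases along every unbounded feasible direction, so there is no improving ray and the minimum is attained at a vertex.

The binding constraints are 8x_1 + x_2 = 20 and 4x_1 + 6x_2 = 32.
Solving simultaneously gives x_1 = 2, x_2 = 4.

x_1 = 2, x_2 = 4, minimum C = 218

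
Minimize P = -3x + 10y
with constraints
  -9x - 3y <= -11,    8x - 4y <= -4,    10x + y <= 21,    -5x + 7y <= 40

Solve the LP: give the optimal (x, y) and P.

x = 8/15, y = 31/15, minimum P = 286/15

The binding constraints are -9x - 3y = -11 and 8x - 4y = -4.
Solving simultaneously gives x = 8/15, y = 31/15.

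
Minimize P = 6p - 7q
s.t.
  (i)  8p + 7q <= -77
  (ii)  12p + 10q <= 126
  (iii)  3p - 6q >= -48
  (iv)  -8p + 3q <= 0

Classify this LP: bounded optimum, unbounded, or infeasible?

bounded optimum

Corner points and P = 6p - 7q:
  (413, -483) → P = 5859
  (-231/80, -77/10) → P = 1463/40
The feasible region has finitely many vertices and no improving ray; the minimum is 1463/40 at (-231/80, -77/10).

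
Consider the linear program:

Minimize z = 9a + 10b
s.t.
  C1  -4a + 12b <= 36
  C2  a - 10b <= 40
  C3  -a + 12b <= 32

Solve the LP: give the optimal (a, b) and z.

At the optimal vertex, -4a + 12b = 36 and a - 10b = 40.
Solving simultaneously gives a = -30, b = -7.

a = -30, b = -7, minimum z = -340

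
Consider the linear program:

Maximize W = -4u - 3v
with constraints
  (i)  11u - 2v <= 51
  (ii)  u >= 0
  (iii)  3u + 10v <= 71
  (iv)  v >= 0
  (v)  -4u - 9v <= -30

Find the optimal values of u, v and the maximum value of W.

u = 0, v = 10/3, maximum W = -10

Vertices and W = -4u - 3v:
  (163/29, 157/29) → W = -1123/29
  (519/107, 126/107) → W = -2454/107
  (0, 71/10) → W = -213/10
  (0, 10/3) → W = -10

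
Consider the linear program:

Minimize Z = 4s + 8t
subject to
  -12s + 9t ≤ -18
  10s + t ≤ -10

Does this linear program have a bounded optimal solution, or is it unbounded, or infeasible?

From the feasible point (-12/17, -50/17), moving in the direction (-9, -12) keeps every constraint satisfied while Z decreases without bound.

unbounded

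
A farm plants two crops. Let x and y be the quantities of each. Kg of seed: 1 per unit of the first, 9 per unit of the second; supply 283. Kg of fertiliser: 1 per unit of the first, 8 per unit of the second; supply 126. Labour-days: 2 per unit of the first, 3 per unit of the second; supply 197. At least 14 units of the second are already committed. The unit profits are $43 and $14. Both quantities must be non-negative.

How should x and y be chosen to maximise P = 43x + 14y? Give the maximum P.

Extreme points and P = 43x + 14y:
  (0, 63/4) → P = 441/2
  (0, 14) → P = 196
  (14, 14) → P = 798

x = 14, y = 14, maximum P = 798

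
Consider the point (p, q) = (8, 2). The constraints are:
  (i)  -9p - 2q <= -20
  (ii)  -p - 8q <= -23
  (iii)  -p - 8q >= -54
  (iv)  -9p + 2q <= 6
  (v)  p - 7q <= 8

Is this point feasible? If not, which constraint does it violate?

(i): -76 ≤ -20 ✓
(ii): -24 ≤ -23 ✓
(iii): -24 ≥ -54 ✓
(iv): -68 ≤ 6 ✓
(v): -6 ≤ 8 ✓

feasible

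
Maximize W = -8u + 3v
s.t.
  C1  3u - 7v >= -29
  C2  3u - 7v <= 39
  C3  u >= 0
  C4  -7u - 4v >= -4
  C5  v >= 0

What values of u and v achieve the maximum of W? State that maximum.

Corner points and W = -8u + 3v:
  (0, 1) → W = 3
  (0, 0) → W = 0
  (4/7, 0) → W = -32/7

At the optimal vertex, u = 0 and -7u - 4v = -4.
Solving simultaneously gives u = 0, v = 1.

u = 0, v = 1, maximum W = 3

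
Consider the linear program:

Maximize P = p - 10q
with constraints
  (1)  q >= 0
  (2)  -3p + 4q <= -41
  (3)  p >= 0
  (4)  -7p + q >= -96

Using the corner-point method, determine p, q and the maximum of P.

Corner points and P = p - 10q:
  (41/3, 0) → P = 41/3
  (96/7, 0) → P = 96/7
  (343/25, 1/25) → P = 333/25

The optimum lies where q = 0 and -7p + q = -96.
Solving simultaneously gives p = 96/7, q = 0.

p = 96/7, q = 0, maximum P = 96/7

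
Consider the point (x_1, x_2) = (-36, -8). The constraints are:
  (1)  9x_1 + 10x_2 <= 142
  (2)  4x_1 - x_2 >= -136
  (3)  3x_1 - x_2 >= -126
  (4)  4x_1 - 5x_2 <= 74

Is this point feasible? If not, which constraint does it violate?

(1): -404 ≤ 142 ✓
(2): -136 ≥ -136 ✓
(3): -100 ≥ -126 ✓
(4): -104 ≤ 74 ✓

feasible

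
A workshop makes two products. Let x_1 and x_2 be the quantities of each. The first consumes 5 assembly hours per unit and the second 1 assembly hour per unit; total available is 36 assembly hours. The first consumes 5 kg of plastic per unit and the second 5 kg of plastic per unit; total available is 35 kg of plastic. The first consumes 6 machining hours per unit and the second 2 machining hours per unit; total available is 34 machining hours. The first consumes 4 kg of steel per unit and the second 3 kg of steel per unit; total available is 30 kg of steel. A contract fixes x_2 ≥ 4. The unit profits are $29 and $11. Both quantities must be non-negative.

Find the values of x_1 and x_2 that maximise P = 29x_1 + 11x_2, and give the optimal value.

Vertices and P = 29x_1 + 11x_2:
  (0, 7) → P = 77
  (0, 4) → P = 44
  (3, 4) → P = 131

x_1 = 3, x_2 = 4, maximum P = 131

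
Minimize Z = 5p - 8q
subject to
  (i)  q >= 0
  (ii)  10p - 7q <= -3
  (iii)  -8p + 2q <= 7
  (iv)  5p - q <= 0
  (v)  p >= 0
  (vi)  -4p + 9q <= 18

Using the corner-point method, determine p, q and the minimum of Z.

The optimum lies where p = 0 and -4p + 9q = 18.
Solving simultaneously gives p = 0, q = 2.

p = 0, q = 2, minimum Z = -16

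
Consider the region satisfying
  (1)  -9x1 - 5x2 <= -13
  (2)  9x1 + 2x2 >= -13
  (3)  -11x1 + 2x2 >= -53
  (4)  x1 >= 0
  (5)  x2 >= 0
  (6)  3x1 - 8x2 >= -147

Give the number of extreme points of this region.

5

Of the 15 pairwise boundary intersections, those satisfying every inequality are:
  (0, 13/5)
  (13/9, 0)
  (53/11, 0)
  (359/41, 888/41)
  (0, 147/8)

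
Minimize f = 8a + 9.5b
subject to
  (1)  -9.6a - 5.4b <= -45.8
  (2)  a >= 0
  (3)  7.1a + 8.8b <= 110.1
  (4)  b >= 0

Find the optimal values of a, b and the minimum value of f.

a = 229/48, b = 0, minimum f = 229/6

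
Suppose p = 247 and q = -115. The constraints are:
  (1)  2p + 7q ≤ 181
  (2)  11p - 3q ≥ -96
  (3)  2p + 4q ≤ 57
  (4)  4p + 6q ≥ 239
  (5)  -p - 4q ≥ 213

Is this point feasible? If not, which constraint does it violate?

(1): -311 ≤ 181 ✓
(2): 3062 ≥ -96 ✓
(3): 34 ≤ 57 ✓
(4): 298 ≥ 239 ✓
(5): 213 ≥ 213 ✓

feasible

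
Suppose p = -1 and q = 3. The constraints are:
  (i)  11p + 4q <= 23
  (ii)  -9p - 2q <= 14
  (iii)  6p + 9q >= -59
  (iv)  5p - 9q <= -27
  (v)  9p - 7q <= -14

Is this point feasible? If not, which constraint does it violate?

(i): 1 ≤ 23 ✓
(ii): 3 ≤ 14 ✓
(iii): 21 ≥ -59 ✓
(iv): -32 ≤ -27 ✓
(v): -30 ≤ -14 ✓

feasible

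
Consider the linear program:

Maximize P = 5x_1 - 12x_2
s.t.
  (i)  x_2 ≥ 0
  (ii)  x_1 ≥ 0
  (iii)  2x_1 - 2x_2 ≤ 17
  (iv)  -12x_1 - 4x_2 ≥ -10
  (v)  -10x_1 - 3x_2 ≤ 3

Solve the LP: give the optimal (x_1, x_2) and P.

Vertices and P = 5x_1 - 12x_2:
  (0, 0) → P = 0
  (5/6, 0) → P = 25/6
  (0, 5/2) → P = -30

At the optimal vertex, x_2 = 0 and -12x_1 - 4x_2 = -10.
Solving simultaneously gives x_1 = 5/6, x_2 = 0.

x_1 = 5/6, x_2 = 0, maximum P = 25/6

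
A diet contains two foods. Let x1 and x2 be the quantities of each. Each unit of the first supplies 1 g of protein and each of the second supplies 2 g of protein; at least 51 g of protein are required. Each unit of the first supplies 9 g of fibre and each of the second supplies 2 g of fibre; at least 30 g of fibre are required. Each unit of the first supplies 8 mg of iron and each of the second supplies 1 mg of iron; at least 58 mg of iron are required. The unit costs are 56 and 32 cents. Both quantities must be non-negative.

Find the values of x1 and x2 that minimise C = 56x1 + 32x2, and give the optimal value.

Feasible corners and C = 56x1 + 32x2:
  (0, 58) → C = 1856
  (51, 0) → C = 2856
  (13/3, 70/3) → C = 2968/3
The feasible region is unbounded (it extends along (0, 1), (1, 0)), but C strictly increases along every unbounded feasible direction, so there is no improving ray and the minimum is attained at a vertex.

The optimum lies where x1 + 2x2 = 51 and 8x1 + x2 = 58.
Solving simultaneously gives x1 = 13/3, x2 = 70/3.

x1 = 13/3, x2 = 70/3, minimum C = 2968/3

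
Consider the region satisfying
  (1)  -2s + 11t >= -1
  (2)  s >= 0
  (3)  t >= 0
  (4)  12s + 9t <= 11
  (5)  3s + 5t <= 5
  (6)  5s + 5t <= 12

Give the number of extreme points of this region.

5

Intersecting each pair of boundary lines and keeping only the points that satisfy every inequality leaves:
  (1/2, 0)
  (13/15, 1/15)
  (0, 0)
  (0, 1)
  (10/33, 9/11)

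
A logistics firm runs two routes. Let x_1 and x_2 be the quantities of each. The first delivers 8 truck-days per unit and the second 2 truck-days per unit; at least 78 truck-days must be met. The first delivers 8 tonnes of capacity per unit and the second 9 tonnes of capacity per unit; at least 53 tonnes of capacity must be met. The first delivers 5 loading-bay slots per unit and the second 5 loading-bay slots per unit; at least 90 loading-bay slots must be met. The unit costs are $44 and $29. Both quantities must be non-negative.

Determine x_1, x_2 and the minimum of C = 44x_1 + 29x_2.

Extreme points and C = 44x_1 + 29x_2:
  (0, 39) → C = 1131
  (18, 0) → C = 792
  (7, 11) → C = 627
The feasible region is unbounded (it extends along (0, 1), (1, 0)), but C strictly increases along every unbounded feasible direction, so there is no improving ray and the minimum is attained at a vertex.

The binding constraints are 8x_1 + 2x_2 = 78 and 5x_1 + 5x_2 = 90.
Solving simultaneously gives x_1 = 7, x_2 = 11.

x_1 = 7, x_2 = 11, minimum C = 627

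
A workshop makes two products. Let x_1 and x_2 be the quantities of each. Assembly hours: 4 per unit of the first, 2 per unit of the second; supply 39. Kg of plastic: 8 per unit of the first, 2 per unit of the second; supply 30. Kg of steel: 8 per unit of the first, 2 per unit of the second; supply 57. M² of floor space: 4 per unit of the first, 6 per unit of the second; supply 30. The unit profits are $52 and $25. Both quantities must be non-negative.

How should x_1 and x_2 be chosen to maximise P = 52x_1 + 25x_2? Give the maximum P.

Extreme points and P = 52x_1 + 25x_2:
  (0, 0) → P = 0
  (0, 5) → P = 125
  (15/4, 0) → P = 195
  (3, 3) → P = 231

x_1 = 3, x_2 = 3, maximum P = 231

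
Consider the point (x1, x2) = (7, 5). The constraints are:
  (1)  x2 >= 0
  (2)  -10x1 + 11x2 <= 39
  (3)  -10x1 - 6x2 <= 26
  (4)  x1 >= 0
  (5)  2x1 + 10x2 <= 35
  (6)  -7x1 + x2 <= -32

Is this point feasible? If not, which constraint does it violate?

not feasible — violates (5)

Constraint (5): 2x1 + 10x2 = 64, which is not ≤ 35. All other constraints are satisfied.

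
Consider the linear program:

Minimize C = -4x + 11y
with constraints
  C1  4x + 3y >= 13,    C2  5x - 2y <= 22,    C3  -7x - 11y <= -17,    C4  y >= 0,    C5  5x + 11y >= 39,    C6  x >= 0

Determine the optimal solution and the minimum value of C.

x = 64/13, y = 17/13, minimum C = -69/13

Extreme points and C = -4x + 11y:
  (26/29, 91/29) → C = 897/29
  (0, 13/3) → C = 143/3
  (64/13, 17/13) → C = -69/13
The feasible region is unbounded (it extends along (0, 1), (2, 5)), but C strictly increases along every unbounded feasible direction, so there is no improving ray and the minimum is attained at a vertex.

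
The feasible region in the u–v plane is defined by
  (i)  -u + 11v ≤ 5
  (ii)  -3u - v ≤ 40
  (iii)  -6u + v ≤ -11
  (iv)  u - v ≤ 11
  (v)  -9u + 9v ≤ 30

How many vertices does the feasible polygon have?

Of the 9 pairwise boundary intersections, those satisfying every inequality are:
  (126/65, 41/65)
  (63/5, 8/5)
  (0, -11)

3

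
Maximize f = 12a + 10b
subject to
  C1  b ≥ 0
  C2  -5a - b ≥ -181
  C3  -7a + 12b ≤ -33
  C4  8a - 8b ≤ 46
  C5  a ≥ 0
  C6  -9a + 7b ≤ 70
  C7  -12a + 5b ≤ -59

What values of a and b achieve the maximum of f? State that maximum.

a = 36/5, b = 29/20, maximum f = 1009/10

Corner points and f = 12a + 10b:
  (23/4, 0) → f = 69
  (59/12, 0) → f = 59
  (36/5, 29/20) → f = 1009/10
  (543/109, 17/109) → f = 6686/109

At the optimal vertex, -7a + 12b = -33 and 8a - 8b = 46.
Solving simultaneously gives a = 36/5, b = 29/20.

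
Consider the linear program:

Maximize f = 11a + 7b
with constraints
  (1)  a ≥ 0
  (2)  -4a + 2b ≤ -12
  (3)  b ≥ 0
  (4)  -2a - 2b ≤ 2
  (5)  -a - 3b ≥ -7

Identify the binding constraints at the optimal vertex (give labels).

Vertices and f = 11a + 7b:
  (3, 0) → f = 33
  (25/7, 8/7) → f = 331/7
  (7, 0) → f = 77

The maximum is at (7, 0). Substituting into each constraint, equality holds for (3) and (5); the remaining constraints have slack.

(3) and (5)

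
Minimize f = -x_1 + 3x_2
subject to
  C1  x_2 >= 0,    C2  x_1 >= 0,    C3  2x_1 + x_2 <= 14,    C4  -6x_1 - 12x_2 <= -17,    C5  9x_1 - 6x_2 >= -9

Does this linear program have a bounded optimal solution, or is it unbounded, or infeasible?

bounded optimum

Vertices and f = -x_1 + 3x_2:
  (7, 0) → f = -7
  (17/6, 0) → f = -17/6
  (0, 17/12) → f = 17/4
  (0, 3/2) → f = 9/2
  (25/7, 48/7) → f = 17
The feasible region has finitely many vertices and no improving ray; the minimum is -7 at (7, 0).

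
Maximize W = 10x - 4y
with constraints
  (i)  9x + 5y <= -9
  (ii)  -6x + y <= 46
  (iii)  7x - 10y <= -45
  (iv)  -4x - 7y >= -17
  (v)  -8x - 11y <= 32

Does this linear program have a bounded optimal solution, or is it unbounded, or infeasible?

bounded optimum

Vertices and W = 10x - 4y:
  (-63/25, 342/125) → W = -4518/125
  (-148/43, 189/43) → W = -52
  (-305/46, 143/23) → W = -2097/23
  (-269/37, 88/37) → W = -3042/37
  (-815/157, 136/157) → W = -8694/157
The feasible region has finitely many vertices and no improving ray; the maximum is -4518/125 at (-63/25, 342/125).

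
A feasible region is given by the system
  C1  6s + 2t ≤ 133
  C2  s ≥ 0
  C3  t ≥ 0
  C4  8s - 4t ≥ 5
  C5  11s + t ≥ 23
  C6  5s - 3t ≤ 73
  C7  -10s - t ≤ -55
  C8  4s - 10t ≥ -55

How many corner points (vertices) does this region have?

Pairwise boundary intersections that survive every other constraint:
  (545/28, 227/28)
  (305/17, 431/34)
  (73/5, 0)
  (11/2, 0)
  (495/104, 385/52)

5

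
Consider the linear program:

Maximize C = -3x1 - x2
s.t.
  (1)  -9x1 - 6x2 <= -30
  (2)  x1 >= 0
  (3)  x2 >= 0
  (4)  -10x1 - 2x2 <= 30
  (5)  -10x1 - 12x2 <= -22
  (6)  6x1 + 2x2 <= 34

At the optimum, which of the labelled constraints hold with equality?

Vertices and C = -3x1 - x2:
  (0, 5) → C = -5
  (10/3, 0) → C = -10
  (0, 17) → C = -17
  (17/3, 0) → C = -17

The maximum is at (0, 5). Substituting into each constraint, equality holds for (1) and (2); the remaining constraints have slack.

(1) and (2)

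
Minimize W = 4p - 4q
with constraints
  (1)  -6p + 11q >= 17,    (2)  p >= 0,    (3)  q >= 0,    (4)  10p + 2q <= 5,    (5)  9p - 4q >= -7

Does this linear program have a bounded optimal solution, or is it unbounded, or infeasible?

Vertices and W = 4p - 4q:
  (0, 17/11) → W = -68/11
  (21/122, 100/61) → W = -358/61
  (0, 7/4) → W = -7
  (3/29, 115/58) → W = -218/29
The feasible region has finitely many vertices and no improving ray; the minimum is -218/29 at (3/29, 115/58).

bounded optimum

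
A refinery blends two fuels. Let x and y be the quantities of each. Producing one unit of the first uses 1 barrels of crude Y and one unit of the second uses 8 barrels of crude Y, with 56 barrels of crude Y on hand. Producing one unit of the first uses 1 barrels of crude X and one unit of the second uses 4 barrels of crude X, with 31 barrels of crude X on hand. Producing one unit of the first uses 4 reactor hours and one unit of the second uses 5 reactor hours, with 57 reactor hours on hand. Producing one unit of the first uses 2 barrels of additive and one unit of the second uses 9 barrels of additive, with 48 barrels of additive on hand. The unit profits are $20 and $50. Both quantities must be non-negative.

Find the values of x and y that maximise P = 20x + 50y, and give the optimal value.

Extreme points and P = 20x + 50y:
  (0, 0) → P = 0
  (0, 16/3) → P = 800/3
  (57/4, 0) → P = 285
  (21/2, 3) → P = 360

x = 21/2, y = 3, maximum P = 360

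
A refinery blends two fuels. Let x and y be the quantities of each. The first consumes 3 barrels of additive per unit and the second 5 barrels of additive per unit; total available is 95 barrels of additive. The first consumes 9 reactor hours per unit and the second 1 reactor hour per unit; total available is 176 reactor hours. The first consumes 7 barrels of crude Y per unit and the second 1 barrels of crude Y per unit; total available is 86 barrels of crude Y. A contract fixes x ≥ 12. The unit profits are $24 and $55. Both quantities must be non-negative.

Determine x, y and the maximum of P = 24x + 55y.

x = 12, y = 2, maximum P = 398

Vertices and P = 24x + 55y:
  (86/7, 0) → P = 2064/7
  (12, 0) → P = 288
  (12, 2) → P = 398

At the optimal vertex, 7x + y = 86 and x = 12.
Solving simultaneously gives x = 12, y = 2.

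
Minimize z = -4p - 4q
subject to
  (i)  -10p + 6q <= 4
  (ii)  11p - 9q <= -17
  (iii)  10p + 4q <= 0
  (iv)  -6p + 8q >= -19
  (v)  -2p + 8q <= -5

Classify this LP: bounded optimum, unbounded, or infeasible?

infeasible

The boundaries -10p + 6q = 4 and -6p + 8q = -19 meet at (-73/22, -107/22), but that point violates 11p - 9q ≤ -17. Every candidate vertex is excluded by some other constraint, so the feasible region is empty.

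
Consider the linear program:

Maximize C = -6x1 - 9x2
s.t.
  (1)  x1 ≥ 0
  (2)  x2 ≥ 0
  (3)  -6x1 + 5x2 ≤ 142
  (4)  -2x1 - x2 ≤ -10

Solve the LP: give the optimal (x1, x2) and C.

The feasible region is unbounded (it extends along (5, 6), (1, 0)), but C strictly decreases along every unbounded feasible direction, so there is no improving ray and the maximum is attained at a vertex.

The optimum lies where x2 = 0 and -2x1 - x2 = -10.
Solving simultaneously gives x1 = 5, x2 = 0.

x1 = 5, x2 = 0, maximum C = -30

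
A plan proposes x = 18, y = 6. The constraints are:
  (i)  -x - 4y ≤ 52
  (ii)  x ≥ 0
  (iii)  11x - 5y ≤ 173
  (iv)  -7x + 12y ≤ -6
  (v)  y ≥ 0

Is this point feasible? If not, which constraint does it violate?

feasible

(i): -42 ≤ 52 ✓
(ii): 18 ≥ 0 ✓
(iii): 168 ≤ 173 ✓
(iv): -54 ≤ -6 ✓
(v): 6 ≥ 0 ✓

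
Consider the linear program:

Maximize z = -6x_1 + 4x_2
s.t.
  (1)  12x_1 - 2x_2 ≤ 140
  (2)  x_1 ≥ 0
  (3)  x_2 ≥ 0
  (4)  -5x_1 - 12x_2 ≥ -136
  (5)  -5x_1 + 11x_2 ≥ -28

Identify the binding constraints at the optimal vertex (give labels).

(2) and (4)

Corner points and z = -6x_1 + 4x_2:
  (976/77, 466/77) → z = -3992/77
  (742/61, 182/61) → z = -3724/61
  (0, 0) → z = 0
  (0, 34/3) → z = 136/3
  (28/5, 0) → z = -168/5

The maximum is at (0, 34/3). Substituting into each constraint, equality holds for (2) and (4); the remaining constraints have slack.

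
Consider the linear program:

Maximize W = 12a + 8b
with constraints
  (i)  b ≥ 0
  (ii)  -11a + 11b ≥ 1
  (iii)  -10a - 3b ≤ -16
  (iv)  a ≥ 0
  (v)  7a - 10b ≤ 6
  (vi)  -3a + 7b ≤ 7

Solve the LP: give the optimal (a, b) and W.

Feasible corners and W = 12a + 8b:
  (173/143, 186/143) → W = 324/13
  (35/22, 37/22) → W = 358/11
  (91/79, 118/79) → W = 2036/79

The binding constraints are -11a + 11b = 1 and -3a + 7b = 7.
Solving simultaneously gives a = 35/22, b = 37/22.

a = 35/22, b = 37/22, maximum W = 358/11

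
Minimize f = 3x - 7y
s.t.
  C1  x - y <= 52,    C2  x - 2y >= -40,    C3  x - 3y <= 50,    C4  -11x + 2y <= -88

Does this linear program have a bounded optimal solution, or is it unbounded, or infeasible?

bounded optimum

Vertices and f = 3x - 7y:
  (144, 92) → f = -212
  (53, 1) → f = 152
  (64/5, 132/5) → f = -732/5
  (164/31, -462/31) → f = 3726/31
The feasible region has finitely many vertices and no improving ray; the minimum is -212 at (144, 92).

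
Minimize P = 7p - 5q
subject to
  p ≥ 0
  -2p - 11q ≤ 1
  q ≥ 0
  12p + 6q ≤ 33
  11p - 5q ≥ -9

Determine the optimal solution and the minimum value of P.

p = 37/42, q = 157/42, minimum P = -263/21

Corner points and P = 7p - 5q:
  (0, 0) → P = 0
  (0, 9/5) → P = -9
  (11/4, 0) → P = 77/4
  (37/42, 157/42) → P = -263/21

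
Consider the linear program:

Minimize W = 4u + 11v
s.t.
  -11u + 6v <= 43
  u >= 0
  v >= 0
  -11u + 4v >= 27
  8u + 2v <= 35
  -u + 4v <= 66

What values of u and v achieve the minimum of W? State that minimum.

Vertices and W = 4u + 11v:
  (0, 43/6) → W = 473/6
  (5/11, 8) → W = 988/11
  (0, 27/4) → W = 297/4

u = 0, v = 27/4, minimum W = 297/4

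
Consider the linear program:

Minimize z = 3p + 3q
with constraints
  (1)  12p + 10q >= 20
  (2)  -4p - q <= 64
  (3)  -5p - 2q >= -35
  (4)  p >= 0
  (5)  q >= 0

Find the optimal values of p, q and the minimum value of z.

Corner points and z = 3p + 3q:
  (0, 2) → z = 6
  (5/3, 0) → z = 5
  (0, 35/2) → z = 105/2
  (7, 0) → z = 21

The binding constraints are 12p + 10q = 20 and q = 0.
Solving simultaneously gives p = 5/3, q = 0.

p = 5/3, q = 0, minimum z = 5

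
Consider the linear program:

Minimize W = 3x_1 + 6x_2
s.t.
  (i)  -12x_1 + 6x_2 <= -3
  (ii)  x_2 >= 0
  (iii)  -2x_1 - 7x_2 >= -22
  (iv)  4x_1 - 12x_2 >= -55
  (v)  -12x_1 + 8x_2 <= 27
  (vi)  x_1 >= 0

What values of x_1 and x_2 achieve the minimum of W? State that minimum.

x_1 = 1/4, x_2 = 0, minimum W = 3/4

Feasible corners and W = 3x_1 + 6x_2:
  (1/4, 0) → W = 3/4
  (51/32, 43/16) → W = 669/32
  (11, 0) → W = 33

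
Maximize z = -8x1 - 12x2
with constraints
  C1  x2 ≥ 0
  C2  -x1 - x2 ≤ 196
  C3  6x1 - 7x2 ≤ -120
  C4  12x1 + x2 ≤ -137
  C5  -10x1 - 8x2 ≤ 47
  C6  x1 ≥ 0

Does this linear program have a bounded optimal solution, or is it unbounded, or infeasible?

infeasible

The boundaries 6x1 - 7x2 = -120 and x1 = 0 meet at (0, 120/7), but that point violates 12x1 + x2 ≤ -137. Every candidate vertex is excluded by some other constraint, so the feasible region is empty.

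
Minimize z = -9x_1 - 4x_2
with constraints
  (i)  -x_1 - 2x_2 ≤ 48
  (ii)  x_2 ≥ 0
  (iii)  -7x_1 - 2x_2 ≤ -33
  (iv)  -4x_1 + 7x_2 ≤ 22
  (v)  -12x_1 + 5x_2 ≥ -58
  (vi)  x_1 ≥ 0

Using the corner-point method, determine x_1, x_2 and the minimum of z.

Feasible corners and z = -9x_1 - 4x_2:
  (33/7, 0) → z = -297/7
  (29/6, 0) → z = -87/2
  (187/57, 286/57) → z = -2827/57
  (129/16, 31/4) → z = -1657/16

x_1 = 129/16, x_2 = 31/4, minimum z = -1657/16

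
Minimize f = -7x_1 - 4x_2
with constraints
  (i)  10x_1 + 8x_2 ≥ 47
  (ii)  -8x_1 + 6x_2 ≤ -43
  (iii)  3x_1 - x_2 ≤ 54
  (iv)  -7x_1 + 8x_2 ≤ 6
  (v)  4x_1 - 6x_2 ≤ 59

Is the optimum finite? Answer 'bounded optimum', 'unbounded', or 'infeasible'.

bounded optimum

Vertices and f = -7x_1 - 4x_2:
  (313/62, -27/62) → f = -2083/62
  (377/46, -201/46) → f = -1835/46
  (190/11, 349/22) → f = -2028/11
  (438/17, 396/17) → f = -4650/17
  (265/14, 39/14) → f = -2011/14
The feasible region has finitely many vertices and no improving ray; the minimum is -4650/17 at (438/17, 396/17).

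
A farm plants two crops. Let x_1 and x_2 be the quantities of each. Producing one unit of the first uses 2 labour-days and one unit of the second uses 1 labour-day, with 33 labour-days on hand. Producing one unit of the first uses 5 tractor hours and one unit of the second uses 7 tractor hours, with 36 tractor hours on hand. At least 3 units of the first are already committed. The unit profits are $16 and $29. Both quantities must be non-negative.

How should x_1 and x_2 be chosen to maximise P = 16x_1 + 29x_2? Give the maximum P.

x_1 = 3, x_2 = 3, maximum P = 135

Extreme points and P = 16x_1 + 29x_2:
  (36/5, 0) → P = 576/5
  (3, 0) → P = 48
  (3, 3) → P = 135

At the optimal vertex, 5x_1 + 7x_2 = 36 and x_1 = 3.
Solving simultaneously gives x_1 = 3, x_2 = 3.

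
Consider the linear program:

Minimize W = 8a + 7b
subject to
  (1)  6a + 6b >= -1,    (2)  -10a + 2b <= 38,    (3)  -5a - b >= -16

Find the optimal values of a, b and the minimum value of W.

The binding constraints are 6a + 6b = -1 and -10a + 2b = 38.
Solving simultaneously gives a = -115/36, b = 109/36.

a = -115/36, b = 109/36, minimum W = -157/36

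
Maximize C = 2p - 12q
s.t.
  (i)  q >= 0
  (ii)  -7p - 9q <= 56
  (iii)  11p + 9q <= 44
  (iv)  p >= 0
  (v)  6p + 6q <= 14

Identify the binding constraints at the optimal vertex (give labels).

Extreme points and C = 2p - 12q:
  (0, 0) → C = 0
  (7/3, 0) → C = 14/3
  (0, 7/3) → C = -28

The maximum is at (7/3, 0). Substituting into each constraint, equality holds for (i) and (v); the remaining constraints have slack.

(i) and (v)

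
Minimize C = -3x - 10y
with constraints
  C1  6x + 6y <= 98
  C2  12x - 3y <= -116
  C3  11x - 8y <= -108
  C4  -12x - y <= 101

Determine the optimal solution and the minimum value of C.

Feasible corners and C = -3x - 10y:
  (-67/15, 104/5) → C = -973/5
  (-32/3, 27) → C = -238
  (-419/48, 15/4) → C = -181/16

x = -32/3, y = 27, minimum C = -238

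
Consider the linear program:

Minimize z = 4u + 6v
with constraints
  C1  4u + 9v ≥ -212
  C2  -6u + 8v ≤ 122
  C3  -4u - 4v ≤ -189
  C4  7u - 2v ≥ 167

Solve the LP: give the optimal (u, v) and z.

u = 2549/20, v = -401/5, minimum z = 143/5

Feasible corners and z = 4u + 6v:
  (2549/20, -401/5) → z = 143/5
  (395/11, 464/11) → z = 4364/11
  (523/18, 655/36) → z = 4057/18
The feasible region is unbounded (it extends along (9, -4), (4, 3)), but z strictly increases along every unbounded feasible direction, so there is no improving ray and the minimum is attained at a vertex.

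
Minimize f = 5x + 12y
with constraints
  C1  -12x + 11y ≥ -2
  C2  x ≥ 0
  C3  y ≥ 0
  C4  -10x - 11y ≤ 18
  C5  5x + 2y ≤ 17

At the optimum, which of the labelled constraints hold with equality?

Feasible corners and f = 5x + 12y:
  (1/6, 0) → f = 5/6
  (191/79, 194/79) → f = 3283/79
  (0, 0) → f = 0
  (0, 17/2) → f = 102

The minimum is at (0, 0). Substituting into each constraint, equality holds for C2 and C3; the remaining constraints have slack.

C2 and C3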